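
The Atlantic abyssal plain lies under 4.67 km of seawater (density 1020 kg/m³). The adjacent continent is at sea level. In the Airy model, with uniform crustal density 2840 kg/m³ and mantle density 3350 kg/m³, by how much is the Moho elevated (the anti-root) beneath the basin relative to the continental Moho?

By Archimedes' principle applied to the lithosphere: replacing crust with seawater at the top is compensated by replacing crust with mantle at the base: d (ρ_c − ρ_w) = a (ρ_m − ρ_c).
a = d (ρ_c − ρ_w)/(ρ_m − ρ_c) = 4.67 km × 1820/510 = 16.7 km.

16.7 km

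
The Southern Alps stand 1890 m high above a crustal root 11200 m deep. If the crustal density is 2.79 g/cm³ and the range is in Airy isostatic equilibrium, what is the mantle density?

3.26 g/cm³

Airy balance: ρ_c h = (ρ_m − ρ_c) r → ρ_m = ρ_c (1 + h/r).
ρ_m = 2.79 × (1 + 1890 m/11200 m) = 3.26 g/cm³.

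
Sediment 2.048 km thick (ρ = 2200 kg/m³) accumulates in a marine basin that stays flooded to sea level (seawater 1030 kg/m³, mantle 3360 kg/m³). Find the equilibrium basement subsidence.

Submarine loading: the sediment displaces seawater, and the subsidence is in turn flooded, so s (ρ_m − ρ_w) = t (ρ_sed − ρ_w).
s = 2.048 km × (2200 − 1030) / (3360 − 1030) = 1.03 km.

1.03 km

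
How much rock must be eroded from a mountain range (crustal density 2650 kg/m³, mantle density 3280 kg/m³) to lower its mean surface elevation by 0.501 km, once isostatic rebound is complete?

Net drop Δ = e − u = e − e ρ_c/ρ_m = e (ρ_m − ρ_c)/ρ_m.
e = Δ ρ_m/(ρ_m − ρ_c) = 0.501 km × 3280/630 = 2.61 km.

2.61 km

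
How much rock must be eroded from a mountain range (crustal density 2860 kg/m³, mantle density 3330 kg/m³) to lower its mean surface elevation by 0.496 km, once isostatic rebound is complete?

3.51 km

Net drop Δ = e − u = e − e ρ_c/ρ_m = e (ρ_m − ρ_c)/ρ_m.
e = Δ ρ_m/(ρ_m − ρ_c) = 0.496 km × 3330/470 = 3.51 km.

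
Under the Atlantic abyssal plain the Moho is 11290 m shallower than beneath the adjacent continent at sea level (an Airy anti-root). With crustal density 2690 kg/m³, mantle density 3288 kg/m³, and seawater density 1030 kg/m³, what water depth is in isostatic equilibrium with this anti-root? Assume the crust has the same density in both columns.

Replacing a thickness d of crust by seawater at the top must be balanced by replacing crust with mantle at the base: d (ρ_c − ρ_w) = a (ρ_m − ρ_c).
d = a (ρ_m − ρ_c)/(ρ_c − ρ_w) = 11290 m × 598/1660 = 4070 m.

4070 m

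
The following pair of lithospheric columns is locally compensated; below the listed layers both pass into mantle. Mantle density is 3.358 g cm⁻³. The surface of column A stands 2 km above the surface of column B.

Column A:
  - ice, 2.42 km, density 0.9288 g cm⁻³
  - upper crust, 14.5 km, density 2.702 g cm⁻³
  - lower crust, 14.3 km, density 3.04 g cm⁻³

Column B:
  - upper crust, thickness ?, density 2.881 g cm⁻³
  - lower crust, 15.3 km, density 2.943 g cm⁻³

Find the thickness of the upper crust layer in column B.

14.4 km

Take the compensation level at the base of the deeper column (depth z_c below the surface of column A) and equate Σ ρ_i t_i down to z_c; mantle fills any gap and the z_c terms cancel.
Column A: 2.42×0.9288 + 14.5×2.702 + 14.3×3.04 + (z_c − 31.22)×3.358
Column B: 2×0 + x×2.881 + 15.3×2.943 + (z_c − 2 − 15.3 − x)×3.358
The z_c×3.358 term appears on both sides and cancels. Collect the known terms of each column as K = Σ(ρt)_known − 3.358 × (depth of known layers): K_A = 84.898696 − 3.358×31.22 = −19.938064; K_B = 45.0279 − 3.358×(2 + 15.3) = −13.0655.
Balance: K_A = K_B − x×(3.358 − 2.881), so x = (K_B − K_A)/(3.358 − 2.881) = 6.87256/0.477 = 14.4 km.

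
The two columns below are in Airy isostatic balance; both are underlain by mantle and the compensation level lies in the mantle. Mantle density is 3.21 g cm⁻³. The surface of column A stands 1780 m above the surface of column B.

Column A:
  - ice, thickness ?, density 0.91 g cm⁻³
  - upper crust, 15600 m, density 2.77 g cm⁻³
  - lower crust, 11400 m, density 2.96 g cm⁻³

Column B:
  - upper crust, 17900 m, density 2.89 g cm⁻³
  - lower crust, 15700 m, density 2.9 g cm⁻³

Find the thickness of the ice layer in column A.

Take the compensation level at the base of the deeper column (depth z_c below the surface of column A) and equate Σ ρ_i t_i down to z_c; mantle fills any gap and the z_c terms cancel.
Column A: x×0.91 + 15600×2.77 + 11400×2.96 + (z_c − 27000 − x)×3.21
Column B: 1780×0 + 17900×2.89 + 15700×2.9 + (z_c − 1780 − 33600)×3.21
The z_c×3.21 term appears on both sides and cancels. Collect the known terms of each column as K = Σ(ρt)_known − 3.21 × (depth of known layers): K_A = 76956 − 3.21×27000 = −9714; K_B = 97261 − 3.21×(1780 + 33600) = −16308.8.
Balance: K_A − x×(3.21 − 0.91) = K_B, so x = (K_A − K_B)/(3.21 − 0.91) = 6594.8/2.3 = 2870 m.

2870 m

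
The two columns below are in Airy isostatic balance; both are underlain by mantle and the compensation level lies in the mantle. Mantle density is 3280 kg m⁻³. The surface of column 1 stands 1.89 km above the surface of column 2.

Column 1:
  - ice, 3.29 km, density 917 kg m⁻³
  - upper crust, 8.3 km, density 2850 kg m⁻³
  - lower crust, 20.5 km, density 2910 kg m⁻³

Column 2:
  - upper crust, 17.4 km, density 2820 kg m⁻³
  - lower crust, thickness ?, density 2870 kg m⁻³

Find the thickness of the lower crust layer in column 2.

Take the compensation level at the base of the deeper column (depth z_c below the surface of column 1) and equate Σ ρ_i t_i down to z_c; mantle fills any gap and the z_c terms cancel.
Column 1: 3.29×917 + 8.3×2850 + 20.5×2910 + (z_c − 32.09)×3280
Column 2: 1.89×0 + 17.4×2820 + x×2870 + (z_c − 1.89 − 17.4 − x)×3280
The z_c×3280 term appears on both sides and cancels. Collect the known terms of each column as K = Σ(ρt)_known − 3280 × (depth of known layers): K_1 = 86326.93 − 3280×32.09 = −18928.27; K_2 = 49068 − 3280×(1.89 + 17.4) = −14203.2.
Balance: K_1 = K_2 − x×(3280 − 2870), so x = (K_2 − K_1)/(3280 − 2870) = 4725.07/410 = 11.5 km.

11.5 km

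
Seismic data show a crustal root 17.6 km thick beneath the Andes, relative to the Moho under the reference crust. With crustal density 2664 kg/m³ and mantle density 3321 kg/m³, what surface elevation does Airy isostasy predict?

Isostatic balance requires: ρ_c h = (ρ_m − ρ_c) r.
h = r (ρ_m − ρ_c) / ρ_c = 17.6 km × (3321 − 2664) / 2664 = 4.34 km.

4.34 km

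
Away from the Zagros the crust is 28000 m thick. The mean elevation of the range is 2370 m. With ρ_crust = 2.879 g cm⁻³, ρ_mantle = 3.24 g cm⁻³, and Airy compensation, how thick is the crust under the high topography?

Root depth r = h ρ_c / (ρ_m − ρ_c) = 2370 m × 2.879 / 0.361 = 18900 m.
Total thickness = T + h + r = 28000 m + 2370 m + 18900 m = 49300 m.

49300 m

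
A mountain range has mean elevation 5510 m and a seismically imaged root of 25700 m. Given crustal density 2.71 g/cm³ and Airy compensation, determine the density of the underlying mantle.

3.29 g/cm³

Airy balance: ρ_c h = (ρ_m − ρ_c) r → ρ_m = ρ_c (1 + h/r).
ρ_m = 2.71 × (1 + 5510 m/25700 m) = 3.29 g/cm³.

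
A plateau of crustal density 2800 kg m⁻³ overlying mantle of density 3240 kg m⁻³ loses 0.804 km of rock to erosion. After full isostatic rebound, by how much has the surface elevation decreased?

Rebound u = e ρ_c/ρ_m = 0.804 km × 2800/3240 = 0.6948 km.
Net surface drop = e − u = 0.804 km − 0.6948 km = e (ρ_m − ρ_c)/ρ_m = 0.109 km.

0.109 km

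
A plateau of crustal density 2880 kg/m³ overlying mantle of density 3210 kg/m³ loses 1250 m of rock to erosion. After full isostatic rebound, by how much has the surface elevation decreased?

Rebound u = e ρ_c/ρ_m = 1250 m × 2880/3210 = 1121 m.
Net surface drop = e − u = 1250 m − 1121 m = e (ρ_m − ρ_c)/ρ_m = 129 m.

129 m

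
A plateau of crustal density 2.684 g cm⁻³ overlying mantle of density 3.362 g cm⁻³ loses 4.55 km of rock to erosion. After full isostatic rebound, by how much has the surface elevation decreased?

Rebound u = e ρ_c/ρ_m = 4.55 km × 2.684/3.362 = 3.632 km.
Net surface drop = e − u = 4.55 km − 3.632 km = e (ρ_m − ρ_c)/ρ_m = 0.918 km.

0.918 km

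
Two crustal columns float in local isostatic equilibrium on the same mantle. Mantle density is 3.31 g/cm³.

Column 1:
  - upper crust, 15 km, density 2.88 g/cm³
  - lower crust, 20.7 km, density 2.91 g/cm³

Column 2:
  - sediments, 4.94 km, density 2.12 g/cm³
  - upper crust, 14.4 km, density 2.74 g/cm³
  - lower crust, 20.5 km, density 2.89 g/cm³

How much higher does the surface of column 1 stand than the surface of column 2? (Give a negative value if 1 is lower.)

−2.41 km

For any compensation level in the mantle, the mantle terms cancel and isostasy reduces to e = (Σt_1 − Σt_2) − (Σ(ρt)_1 − Σ(ρt)_2) / ρ_m.
Σt_1 = 35.7 km; Σt_2 = 39.84 km; Σ(ρt)_1 = 103.437; Σ(ρt)_2 = 109.1738 (in km·g/cm³).
e = (35.7 − 39.84) − (103.437 − 109.1738) / 3.31 = −2.41 km.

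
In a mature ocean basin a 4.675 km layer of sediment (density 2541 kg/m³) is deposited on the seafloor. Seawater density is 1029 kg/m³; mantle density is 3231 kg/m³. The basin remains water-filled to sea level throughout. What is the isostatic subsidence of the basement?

Submarine loading: the sediment displaces seawater, and the subsidence is in turn flooded, so s (ρ_m − ρ_w) = t (ρ_sed − ρ_w).
s = 4.675 km × (2541 − 1029) / (3231 − 1029) = 3.21 km.

3.21 km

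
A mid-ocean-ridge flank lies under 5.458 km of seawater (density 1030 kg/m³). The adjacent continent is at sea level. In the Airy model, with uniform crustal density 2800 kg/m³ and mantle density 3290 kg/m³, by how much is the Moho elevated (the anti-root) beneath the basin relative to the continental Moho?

19.7 km

In Airy isostatic equilibrium: replacing crust with seawater at the top is compensated by replacing crust with mantle at the base: d (ρ_c − ρ_w) = a (ρ_m − ρ_c).
a = d (ρ_c − ρ_w)/(ρ_m − ρ_c) = 5.458 km × 1770/490 = 19.7 km.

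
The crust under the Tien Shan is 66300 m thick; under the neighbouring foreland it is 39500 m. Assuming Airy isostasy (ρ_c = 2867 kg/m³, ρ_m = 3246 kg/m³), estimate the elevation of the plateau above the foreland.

Excess crust Δ = 66300 m − 39500 m = 26800 m, split between elevation h and root r with h + r = Δ.
Airy balance ρ_c h = (ρ_m − ρ_c) r gives r = h ρ_c/(ρ_m − ρ_c), so h (1 + ρ_c/(ρ_m − ρ_c)) = Δ, i.e. h = Δ (ρ_m − ρ_c)/ρ_m.
h = 26800 m × 379/3246 = 3130 m.

3130 m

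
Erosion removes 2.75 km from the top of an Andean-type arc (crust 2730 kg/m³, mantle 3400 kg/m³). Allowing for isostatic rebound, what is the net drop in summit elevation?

0.542 km

Rebound u = e ρ_c/ρ_m = 2.75 km × 2730/3400 = 2.208 km.
Net surface drop = e − u = 2.75 km − 2.208 km = e (ρ_m − ρ_c)/ρ_m = 0.542 km.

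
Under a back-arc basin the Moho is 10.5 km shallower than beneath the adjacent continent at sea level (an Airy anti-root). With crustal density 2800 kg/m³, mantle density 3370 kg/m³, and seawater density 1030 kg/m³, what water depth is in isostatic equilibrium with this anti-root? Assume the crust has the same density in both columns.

Replacing a thickness d of crust by seawater at the top must be balanced by replacing crust with mantle at the base: d (ρ_c − ρ_w) = a (ρ_m − ρ_c).
d = a (ρ_m − ρ_c)/(ρ_c − ρ_w) = 10.5 km × 570/1770 = 3.38 km.

3.38 km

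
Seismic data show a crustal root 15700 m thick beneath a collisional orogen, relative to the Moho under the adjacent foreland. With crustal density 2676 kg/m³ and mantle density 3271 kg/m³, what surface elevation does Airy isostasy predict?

3490 m

For local isostatic compensation: ρ_c h = (ρ_m − ρ_c) r.
h = r (ρ_m − ρ_c) / ρ_c = 15700 m × (3271 − 2676) / 2676 = 3490 m.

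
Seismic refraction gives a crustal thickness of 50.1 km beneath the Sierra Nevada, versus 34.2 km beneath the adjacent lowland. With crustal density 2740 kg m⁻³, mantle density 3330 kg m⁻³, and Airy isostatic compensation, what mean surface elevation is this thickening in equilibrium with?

2.82 km

Excess crust Δ = 50.1 km − 34.2 km = 15.9 km, split between elevation h and root r with h + r = Δ.
Airy balance ρ_c h = (ρ_m − ρ_c) r gives r = h ρ_c/(ρ_m − ρ_c), so h (1 + ρ_c/(ρ_m − ρ_c)) = Δ, i.e. h = Δ (ρ_m − ρ_c)/ρ_m.
h = 15.9 km × 590/3330 = 2.82 km.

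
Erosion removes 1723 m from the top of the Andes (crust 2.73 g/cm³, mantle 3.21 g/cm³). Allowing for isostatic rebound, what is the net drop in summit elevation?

258 m

Rebound u = e ρ_c/ρ_m = 1723 m × 2.73/3.21 = 1465 m.
Net surface drop = e − u = 1723 m − 1465 m = e (ρ_m − ρ_c)/ρ_m = 258 m.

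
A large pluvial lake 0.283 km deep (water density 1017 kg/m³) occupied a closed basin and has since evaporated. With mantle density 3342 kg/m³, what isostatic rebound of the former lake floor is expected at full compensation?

0.0861 km

u = d ρ_w/ρ_m = 0.283 km × 1017/3342 = 0.0861 km.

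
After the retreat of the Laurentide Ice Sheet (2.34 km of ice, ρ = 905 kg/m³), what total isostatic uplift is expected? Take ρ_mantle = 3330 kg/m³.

0.636 km

Removing the load lets mantle flow back in; uplift u satisfies ρ_ice t = ρ_m u.
u = t ρ_ice/ρ_m = 2.34 km × 905/3330 = 0.636 km.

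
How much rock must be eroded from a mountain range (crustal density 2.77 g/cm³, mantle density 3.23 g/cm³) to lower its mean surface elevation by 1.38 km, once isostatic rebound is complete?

9.69 km

Net drop Δ = e − u = e − e ρ_c/ρ_m = e (ρ_m − ρ_c)/ρ_m.
e = Δ ρ_m/(ρ_m − ρ_c) = 1.38 km × 3.23/0.46 = 9.69 km.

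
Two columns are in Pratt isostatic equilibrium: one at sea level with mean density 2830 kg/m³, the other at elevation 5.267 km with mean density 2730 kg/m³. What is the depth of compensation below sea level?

144 km

ρ_ref D = ρ (D + h) → D (ρ_ref − ρ) = ρ h.
D = ρ h/(ρ_ref − ρ) = 2730 × 5.267 km/(2830 − 2730) = 144 km.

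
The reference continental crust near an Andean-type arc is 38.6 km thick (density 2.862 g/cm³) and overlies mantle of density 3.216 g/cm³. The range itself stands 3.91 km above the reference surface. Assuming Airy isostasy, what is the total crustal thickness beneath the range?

74.1 km

Root depth r = h ρ_c / (ρ_m − ρ_c) = 3.91 km × 2.862 / 0.354 = 31.61 km.
Total thickness = T + h + r = 38.6 km + 3.91 km + 31.61 km = 74.1 km.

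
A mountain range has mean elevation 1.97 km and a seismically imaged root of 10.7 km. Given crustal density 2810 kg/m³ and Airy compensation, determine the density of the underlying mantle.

3330 kg/m³

Airy balance: ρ_c h = (ρ_m − ρ_c) r → ρ_m = ρ_c (1 + h/r).
ρ_m = 2810 × (1 + 1.97 km/10.7 km) = 3330 kg/m³.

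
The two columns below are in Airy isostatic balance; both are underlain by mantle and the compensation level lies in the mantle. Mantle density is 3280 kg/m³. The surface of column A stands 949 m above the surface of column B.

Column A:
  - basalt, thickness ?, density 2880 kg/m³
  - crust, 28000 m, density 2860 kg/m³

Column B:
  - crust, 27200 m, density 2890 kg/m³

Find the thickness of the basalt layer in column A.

4900 m

Take the compensation level at the base of the deeper column (depth z_c below the surface of column A) and equate Σ ρ_i t_i down to z_c; mantle fills any gap and the z_c terms cancel.
Column A: x×2880 + 28000×2860 + (z_c − 28000 − x)×3280
Column B: 949×0 + 27200×2890 + (z_c − 949 − 27200)×3280
The z_c×3280 term appears on both sides and cancels. Collect the known terms of each column as K = Σ(ρt)_known − 3280 × (depth of known layers): K_A = 80080000 − 3280×28000 = −11760000; K_B = 78608000 − 3280×(949 + 27200) = −13720720.
Balance: K_A − x×(3280 − 2880) = K_B, so x = (K_A − K_B)/(3280 − 2880) = 1960720/400 = 4900 m.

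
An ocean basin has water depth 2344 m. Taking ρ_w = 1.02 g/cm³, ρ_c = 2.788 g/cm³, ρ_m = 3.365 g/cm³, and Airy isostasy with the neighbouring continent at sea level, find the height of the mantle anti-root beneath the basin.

Balancing pressure at the compensation depth: replacing crust with seawater at the top is compensated by replacing crust with mantle at the base: d (ρ_c − ρ_w) = a (ρ_m − ρ_c).
a = d (ρ_c − ρ_w)/(ρ_m − ρ_c) = 2344 m × 1.768/0.577 = 7180 m.

7180 m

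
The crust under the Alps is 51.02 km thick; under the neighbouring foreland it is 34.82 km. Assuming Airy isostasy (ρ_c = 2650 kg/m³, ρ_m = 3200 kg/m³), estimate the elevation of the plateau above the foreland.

2.78 km

Excess crust Δ = 51.02 km − 34.82 km = 16.2 km, split between elevation h and root r with h + r = Δ.
Airy balance ρ_c h = (ρ_m − ρ_c) r gives r = h ρ_c/(ρ_m − ρ_c), so h (1 + ρ_c/(ρ_m − ρ_c)) = Δ, i.e. h = Δ (ρ_m − ρ_c)/ρ_m.
h = 16.2 km × 550/3200 = 2.78 km.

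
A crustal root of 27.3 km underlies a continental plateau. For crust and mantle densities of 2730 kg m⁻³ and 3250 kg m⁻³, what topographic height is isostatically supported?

5.2 km

For local isostatic compensation: ρ_c h = (ρ_m − ρ_c) r.
h = r (ρ_m − ρ_c) / ρ_c = 27.3 km × (3250 − 2730) / 2730 = 5.2 km.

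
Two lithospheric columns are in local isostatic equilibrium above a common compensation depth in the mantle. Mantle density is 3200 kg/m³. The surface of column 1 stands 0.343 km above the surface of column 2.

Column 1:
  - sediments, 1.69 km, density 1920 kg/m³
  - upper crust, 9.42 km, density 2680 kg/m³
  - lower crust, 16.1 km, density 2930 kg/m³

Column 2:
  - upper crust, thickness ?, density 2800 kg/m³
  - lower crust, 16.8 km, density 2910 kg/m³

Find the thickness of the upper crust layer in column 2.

13.6 km

Take the compensation level at the base of the deeper column (depth z_c below the surface of column 1) and equate Σ ρ_i t_i down to z_c; mantle fills any gap and the z_c terms cancel.
Column 1: 1.69×1920 + 9.42×2680 + 16.1×2930 + (z_c − 27.21)×3200
Column 2: 0.343×0 + x×2800 + 16.8×2910 + (z_c − 0.343 − 16.8 − x)×3200
The z_c×3200 term appears on both sides and cancels. Collect the known terms of each column as K = Σ(ρt)_known − 3200 × (depth of known layers): K_1 = 75663.4 − 3200×27.21 = −11408.6; K_2 = 48888 − 3200×(0.343 + 16.8) = −5969.6.
Balance: K_1 = K_2 − x×(3200 − 2800), so x = (K_2 − K_1)/(3200 − 2800) = 5439/400 = 13.6 km.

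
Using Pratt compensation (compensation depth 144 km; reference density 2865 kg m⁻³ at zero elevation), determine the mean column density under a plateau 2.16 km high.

2820 kg m⁻³

Pratt balance: ρ_ref D = ρ (D + h).
ρ = ρ_ref D/(D + h) = 2865 × 144 km/(144 km + 2.16 km) = 2820 kg m⁻³.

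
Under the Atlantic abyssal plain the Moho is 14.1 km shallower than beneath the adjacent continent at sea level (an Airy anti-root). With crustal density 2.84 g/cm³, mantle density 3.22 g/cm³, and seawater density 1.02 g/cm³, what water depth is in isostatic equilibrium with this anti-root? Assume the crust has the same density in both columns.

2.94 km

Replacing a thickness d of crust by seawater at the top must be balanced by replacing crust with mantle at the base: d (ρ_c − ρ_w) = a (ρ_m − ρ_c).
d = a (ρ_m − ρ_c)/(ρ_c − ρ_w) = 14.1 km × 0.38/1.82 = 2.94 km.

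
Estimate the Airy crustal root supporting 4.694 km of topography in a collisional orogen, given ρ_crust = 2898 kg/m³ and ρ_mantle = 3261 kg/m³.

37.5 km

By Archimedes' principle applied to the lithosphere: the weight of the topography is balanced by the buoyancy of the root, ρ_c h = (ρ_m − ρ_c) r.
r = h · ρ_c / (ρ_m − ρ_c) = 4.694 km × 2898 / (3261 − 2898) = 37.5 km.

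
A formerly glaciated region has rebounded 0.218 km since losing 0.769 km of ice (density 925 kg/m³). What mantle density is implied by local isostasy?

ρ_m = ρ_ice t / u = 925 × 0.769 km/0.218 km = 3260 kg/m³.

3260 kg/m³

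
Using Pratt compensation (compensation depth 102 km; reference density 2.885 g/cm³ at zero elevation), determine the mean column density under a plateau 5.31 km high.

Pratt balance: ρ_ref D = ρ (D + h).
ρ = ρ_ref D/(D + h) = 2.885 × 102 km/(102 km + 5.31 km) = 2.74 g/cm³.

2.74 g/cm³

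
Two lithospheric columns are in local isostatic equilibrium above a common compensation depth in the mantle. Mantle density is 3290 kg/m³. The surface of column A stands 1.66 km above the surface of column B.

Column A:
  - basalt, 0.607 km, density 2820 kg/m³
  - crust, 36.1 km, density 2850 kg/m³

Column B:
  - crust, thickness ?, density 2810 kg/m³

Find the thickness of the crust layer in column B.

22.3 km

Take the compensation level at the base of the deeper column (depth z_c below the surface of column A) and equate Σ ρ_i t_i down to z_c; mantle fills any gap and the z_c terms cancel.
Column A: 0.607×2820 + 36.1×2850 + (z_c − 36.707)×3290
Column B: 1.66×0 + x×2810 + (z_c − 1.66 − 0 − x)×3290
The z_c×3290 term appears on both sides and cancels. Collect the known terms of each column as K = Σ(ρt)_known − 3290 × (depth of known layers): K_A = 104596.74 − 3290×36.707 = −16169.29; K_B = 0 − 3290×(1.66 + 0) = −5461.4.
Balance: K_A = K_B − x×(3290 − 2810), so x = (K_B − K_A)/(3290 − 2810) = 10707.9/480 = 22.3 km.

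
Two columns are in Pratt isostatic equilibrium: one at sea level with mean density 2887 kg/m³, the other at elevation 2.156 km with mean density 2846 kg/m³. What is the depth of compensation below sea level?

ρ_ref D = ρ (D + h) → D (ρ_ref − ρ) = ρ h.
D = ρ h/(ρ_ref − ρ) = 2846 × 2.156 km/(2887 − 2846) = 150 km.

150 km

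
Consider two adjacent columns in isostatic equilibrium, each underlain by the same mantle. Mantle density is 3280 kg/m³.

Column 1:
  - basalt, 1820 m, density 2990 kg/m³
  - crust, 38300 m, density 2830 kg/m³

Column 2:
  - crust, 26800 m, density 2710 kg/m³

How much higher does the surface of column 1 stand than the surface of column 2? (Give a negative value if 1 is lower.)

758 m

For any compensation level in the mantle, the mantle terms cancel and isostasy reduces to e = (Σt_1 − Σt_2) − (Σ(ρt)_1 − Σ(ρt)_2) / ρ_m.
Σt_1 = 40120 m; Σt_2 = 26800 m; Σ(ρt)_1 = 113830800; Σ(ρt)_2 = 72628000 (in m·kg/m³).
e = (40120 − 26800) − (113830800 − 72628000) / 3280 = 758 m.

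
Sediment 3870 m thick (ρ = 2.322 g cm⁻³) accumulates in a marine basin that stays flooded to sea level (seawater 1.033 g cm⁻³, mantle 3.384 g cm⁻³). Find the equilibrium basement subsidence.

Submarine loading: the sediment displaces seawater, and the subsidence is in turn flooded, so s (ρ_m − ρ_w) = t (ρ_sed − ρ_w).
s = 3870 m × (2.322 − 1.033) / (3.384 − 1.033) = 2120 m.

2120 m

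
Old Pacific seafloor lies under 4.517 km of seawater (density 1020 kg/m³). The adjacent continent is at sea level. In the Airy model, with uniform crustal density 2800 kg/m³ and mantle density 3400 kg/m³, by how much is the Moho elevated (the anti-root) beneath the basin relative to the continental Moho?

For local isostatic compensation: replacing crust with seawater at the top is compensated by replacing crust with mantle at the base: d (ρ_c − ρ_w) = a (ρ_m − ρ_c).
a = d (ρ_c − ρ_w)/(ρ_m − ρ_c) = 4.517 km × 1780/600 = 13.4 km.

13.4 km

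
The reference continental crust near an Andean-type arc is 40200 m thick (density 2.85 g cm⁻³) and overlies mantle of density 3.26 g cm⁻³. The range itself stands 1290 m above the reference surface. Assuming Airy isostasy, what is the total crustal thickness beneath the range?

50500 m

Root depth r = h ρ_c / (ρ_m − ρ_c) = 1290 m × 2.85 / 0.41 = 8967 m.
Total thickness = T + h + r = 40200 m + 1290 m + 8967 m = 50500 m.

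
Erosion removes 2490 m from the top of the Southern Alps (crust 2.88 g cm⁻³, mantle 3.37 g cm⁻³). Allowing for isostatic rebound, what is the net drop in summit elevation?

362 m

Rebound u = e ρ_c/ρ_m = 2490 m × 2.88/3.37 = 2128 m.
Net surface drop = e − u = 2490 m − 2128 m = e (ρ_m − ρ_c)/ρ_m = 362 m.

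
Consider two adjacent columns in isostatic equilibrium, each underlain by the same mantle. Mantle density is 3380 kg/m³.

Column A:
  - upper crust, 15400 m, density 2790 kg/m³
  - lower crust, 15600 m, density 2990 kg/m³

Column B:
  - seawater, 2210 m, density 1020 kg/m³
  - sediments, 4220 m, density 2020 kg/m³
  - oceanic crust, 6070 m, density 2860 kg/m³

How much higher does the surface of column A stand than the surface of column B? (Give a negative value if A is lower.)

313 m

For any compensation level in the mantle, the mantle terms cancel and isostasy reduces to e = (Σt_A − Σt_B) − (Σ(ρt)_A − Σ(ρt)_B) / ρ_m.
Σt_A = 31000 m; Σt_B = 12500 m; Σ(ρt)_A = 89610000; Σ(ρt)_B = 28138800 (in m·kg/m³).
e = (31000 − 12500) − (89610000 − 28138800) / 3380 = 313 m.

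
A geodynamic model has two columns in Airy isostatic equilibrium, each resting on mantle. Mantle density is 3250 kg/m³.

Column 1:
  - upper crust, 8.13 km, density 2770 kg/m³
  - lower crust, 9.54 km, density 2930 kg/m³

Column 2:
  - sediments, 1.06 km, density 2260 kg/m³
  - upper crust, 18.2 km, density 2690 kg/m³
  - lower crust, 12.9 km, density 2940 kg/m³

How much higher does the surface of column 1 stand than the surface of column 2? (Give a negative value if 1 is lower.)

For any compensation level in the mantle, the mantle terms cancel and isostasy reduces to e = (Σt_1 − Σt_2) − (Σ(ρt)_1 − Σ(ρt)_2) / ρ_m.
Σt_1 = 17.67 km; Σt_2 = 32.16 km; Σ(ρt)_1 = 50472.3; Σ(ρt)_2 = 89279.6 (in km·kg/m³).
e = (17.67 − 32.16) − (50472.3 − 89279.6) / 3250 = −2.55 km.

−2.55 km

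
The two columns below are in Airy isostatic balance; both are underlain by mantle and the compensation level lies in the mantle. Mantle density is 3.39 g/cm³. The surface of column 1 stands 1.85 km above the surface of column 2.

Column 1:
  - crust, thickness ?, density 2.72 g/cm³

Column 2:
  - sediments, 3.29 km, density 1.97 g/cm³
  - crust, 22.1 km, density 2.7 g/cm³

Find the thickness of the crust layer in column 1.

Take the compensation level at the base of the deeper column (depth z_c below the surface of column 1) and equate Σ ρ_i t_i down to z_c; mantle fills any gap and the z_c terms cancel.
Column 1: x×2.72 + (z_c − 0 − x)×3.39
Column 2: 1.85×0 + 3.29×1.97 + 22.1×2.7 + (z_c − 1.85 − 25.39)×3.39
The z_c×3.39 term appears on both sides and cancels. Collect the known terms of each column as K = Σ(ρt)_known − 3.39 × (depth of known layers): K_1 = 0 − 3.39×0 = 0; K_2 = 66.1513 − 3.39×(1.85 + 25.39) = −26.1923.
Balance: K_1 − x×(3.39 − 2.72) = K_2, so x = (K_1 − K_2)/(3.39 − 2.72) = 26.1923/0.67 = 39.1 km.

39.1 km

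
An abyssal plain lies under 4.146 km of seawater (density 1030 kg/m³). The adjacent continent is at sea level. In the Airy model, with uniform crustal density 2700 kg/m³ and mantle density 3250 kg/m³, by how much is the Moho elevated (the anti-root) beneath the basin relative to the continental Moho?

12.6 km

Equating mass per unit area of the two columns: replacing crust with seawater at the top is compensated by replacing crust with mantle at the base: d (ρ_c − ρ_w) = a (ρ_m − ρ_c).
a = d (ρ_c − ρ_w)/(ρ_m − ρ_c) = 4.146 km × 1670/550 = 12.6 km.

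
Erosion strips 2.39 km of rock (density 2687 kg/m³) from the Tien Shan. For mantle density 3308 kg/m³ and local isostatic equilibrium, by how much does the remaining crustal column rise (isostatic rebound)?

Unloading: uplift u = e ρ_c/ρ_m = 2.39 km × 2687/3308 = 1.94 km.

1.94 km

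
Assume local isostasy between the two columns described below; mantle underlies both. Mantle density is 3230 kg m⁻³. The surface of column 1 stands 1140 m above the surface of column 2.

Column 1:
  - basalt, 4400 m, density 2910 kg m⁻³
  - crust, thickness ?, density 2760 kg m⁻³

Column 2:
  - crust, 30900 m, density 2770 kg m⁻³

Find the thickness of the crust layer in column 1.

Take the compensation level at the base of the deeper column (depth z_c below the surface of column 1) and equate Σ ρ_i t_i down to z_c; mantle fills any gap and the z_c terms cancel.
Column 1: 4400×2910 + x×2760 + (z_c − 4400 − x)×3230
Column 2: 1140×0 + 30900×2770 + (z_c − 1140 − 30900)×3230
The z_c×3230 term appears on both sides and cancels. Collect the known terms of each column as K = Σ(ρt)_known − 3230 × (depth of known layers): K_1 = 12804000 − 3230×4400 = −1408000; K_2 = 85593000 − 3230×(1140 + 30900) = −17896200.
Balance: K_1 − x×(3230 − 2760) = K_2, so x = (K_1 − K_2)/(3230 − 2760) = 16488200/470 = 35100 m.

35100 m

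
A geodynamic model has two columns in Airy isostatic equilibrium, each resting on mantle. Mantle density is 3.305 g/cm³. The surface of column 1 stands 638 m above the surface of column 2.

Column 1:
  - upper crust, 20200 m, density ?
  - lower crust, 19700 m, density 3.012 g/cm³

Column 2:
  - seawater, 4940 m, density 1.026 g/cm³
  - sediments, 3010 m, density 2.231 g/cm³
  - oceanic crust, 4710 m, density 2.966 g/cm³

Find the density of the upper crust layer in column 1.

Take the compensation level at the base of the deeper column (depth z_c below the surface of column 1) and equate Σ ρ_i t_i down to z_c; mantle fills any gap and the z_c terms cancel.
Column 1: 20200×ρ + 19700×3.012 + (z_c − 39900)×3.305
Column 2: 638×0 + 4940×1.026 + 3010×2.231 + 4710×2.966 + (z_c − 638 − 12660)×3.305
The z_c×3.305 term appears on both sides and cancels. Collect the known terms of each column as K = Σ(ρt)_known − 3.305 × (depth of known layers): K_1 = 59336.4 − 3.305×39900 = −72533.1; K_2 = 25753.61 − 3.305×(638 + 12660) = −18196.28.
Balance: K_1 + 20200×ρ = K_2, so ρ = (K_2 − K_1)/20200 = 54336.8/20200 = 2.69 g/cm³.

2.69 g/cm³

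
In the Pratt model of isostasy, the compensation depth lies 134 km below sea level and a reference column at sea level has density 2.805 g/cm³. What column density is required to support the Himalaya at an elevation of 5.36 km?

2.7 g/cm³

Pratt balance: ρ_ref D = ρ (D + h).
ρ = ρ_ref D/(D + h) = 2.805 × 134 km/(134 km + 5.36 km) = 2.7 g/cm³.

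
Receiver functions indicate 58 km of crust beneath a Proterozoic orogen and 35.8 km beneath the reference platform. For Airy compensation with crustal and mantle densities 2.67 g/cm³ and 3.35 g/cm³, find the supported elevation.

Excess crust Δ = 58 km − 35.8 km = 22.2 km, split between elevation h and root r with h + r = Δ.
Airy balance ρ_c h = (ρ_m − ρ_c) r gives r = h ρ_c/(ρ_m − ρ_c), so h (1 + ρ_c/(ρ_m − ρ_c)) = Δ, i.e. h = Δ (ρ_m − ρ_c)/ρ_m.
h = 22.2 km × 0.68/3.35 = 4.51 km.

4.51 km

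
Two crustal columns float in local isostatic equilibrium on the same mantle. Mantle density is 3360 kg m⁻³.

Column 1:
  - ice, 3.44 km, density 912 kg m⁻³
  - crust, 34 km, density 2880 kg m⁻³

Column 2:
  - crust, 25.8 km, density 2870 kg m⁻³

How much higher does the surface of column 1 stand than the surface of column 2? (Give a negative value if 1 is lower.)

3.6 km

For any compensation level in the mantle, the mantle terms cancel and isostasy reduces to e = (Σt_1 − Σt_2) − (Σ(ρt)_1 − Σ(ρt)_2) / ρ_m.
Σt_1 = 37.44 km; Σt_2 = 25.8 km; Σ(ρt)_1 = 101057.28; Σ(ρt)_2 = 74046 (in km·kg m⁻³).
e = (37.44 − 25.8) − (101057.28 − 74046) / 3360 = 3.6 km.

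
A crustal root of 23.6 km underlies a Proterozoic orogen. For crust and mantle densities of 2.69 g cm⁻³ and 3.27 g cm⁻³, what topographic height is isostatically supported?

For local isostatic compensation: ρ_c h = (ρ_m − ρ_c) r.
h = r (ρ_m − ρ_c) / ρ_c = 23.6 km × (3.27 − 2.69) / 2.69 = 5.09 km.

5.09 km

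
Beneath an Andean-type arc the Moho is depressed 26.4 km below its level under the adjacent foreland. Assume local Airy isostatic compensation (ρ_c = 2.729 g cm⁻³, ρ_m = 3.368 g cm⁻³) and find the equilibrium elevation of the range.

By Archimedes' principle applied to the lithosphere: ρ_c h = (ρ_m − ρ_c) r.
h = r (ρ_m − ρ_c) / ρ_c = 26.4 km × (3.368 − 2.729) / 2.729 = 6.18 km.

6.18 km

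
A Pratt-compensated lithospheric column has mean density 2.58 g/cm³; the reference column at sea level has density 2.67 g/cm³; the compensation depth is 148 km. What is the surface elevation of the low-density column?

5.16 km

ρ_ref D = ρ (D + h) → h = D (ρ_ref − ρ)/ρ.
h = 148 km × (2.67 − 2.58)/2.58 = 5.16 km.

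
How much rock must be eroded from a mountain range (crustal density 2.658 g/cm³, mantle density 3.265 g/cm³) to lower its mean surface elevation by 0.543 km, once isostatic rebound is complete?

2.92 km

Net drop Δ = e − u = e − e ρ_c/ρ_m = e (ρ_m − ρ_c)/ρ_m.
e = Δ ρ_m/(ρ_m − ρ_c) = 0.543 km × 3.265/0.607 = 2.92 km.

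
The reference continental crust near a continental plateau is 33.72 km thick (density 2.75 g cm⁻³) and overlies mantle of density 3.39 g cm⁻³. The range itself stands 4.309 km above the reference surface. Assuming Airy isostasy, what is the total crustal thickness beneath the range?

Root depth r = h ρ_c / (ρ_m − ρ_c) = 4.309 km × 2.75 / 0.64 = 18.52 km.
Total thickness = T + h + r = 33.72 km + 4.309 km + 18.52 km = 56.5 km.

56.5 km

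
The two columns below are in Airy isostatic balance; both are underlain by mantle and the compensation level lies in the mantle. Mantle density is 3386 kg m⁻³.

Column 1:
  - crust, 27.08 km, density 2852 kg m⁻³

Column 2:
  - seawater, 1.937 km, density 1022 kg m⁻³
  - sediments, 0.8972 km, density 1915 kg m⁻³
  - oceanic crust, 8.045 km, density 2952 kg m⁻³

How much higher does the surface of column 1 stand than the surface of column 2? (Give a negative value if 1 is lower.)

For any compensation level in the mantle, the mantle terms cancel and isostasy reduces to e = (Σt_1 − Σt_2) − (Σ(ρt)_1 − Σ(ρt)_2) / ρ_m.
Σt_1 = 27.08 km; Σt_2 = 10.8792 km; Σ(ρt)_1 = 77232.16; Σ(ρt)_2 = 27446.592 (in km·kg m⁻³).
e = (27.08 − 10.8792) − (77232.16 − 27446.592) / 3386 = 1.5 km.

1.5 km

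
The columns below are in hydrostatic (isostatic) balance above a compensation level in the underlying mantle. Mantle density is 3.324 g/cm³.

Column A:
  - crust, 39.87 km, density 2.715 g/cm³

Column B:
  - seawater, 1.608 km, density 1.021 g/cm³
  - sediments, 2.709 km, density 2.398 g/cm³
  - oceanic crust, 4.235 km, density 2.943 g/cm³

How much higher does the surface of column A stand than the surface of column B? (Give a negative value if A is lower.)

4.95 km

For any compensation level in the mantle, the mantle terms cancel and isostasy reduces to e = (Σt_A − Σt_B) − (Σ(ρt)_A − Σ(ρt)_B) / ρ_m.
Σt_A = 39.87 km; Σt_B = 8.552 km; Σ(ρt)_A = 108.24705; Σ(ρt)_B = 20.601555 (in km·g/cm³).
e = (39.87 − 8.552) − (108.24705 − 20.601555) / 3.324 = 4.95 km.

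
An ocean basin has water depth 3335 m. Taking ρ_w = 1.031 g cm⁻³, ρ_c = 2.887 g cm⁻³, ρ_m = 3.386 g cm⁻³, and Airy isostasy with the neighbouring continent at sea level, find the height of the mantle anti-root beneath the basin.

In Airy isostatic equilibrium: replacing crust with seawater at the top is compensated by replacing crust with mantle at the base: d (ρ_c − ρ_w) = a (ρ_m − ρ_c).
a = d (ρ_c − ρ_w)/(ρ_m − ρ_c) = 3335 m × 1.856/0.499 = 12400 m.

12400 m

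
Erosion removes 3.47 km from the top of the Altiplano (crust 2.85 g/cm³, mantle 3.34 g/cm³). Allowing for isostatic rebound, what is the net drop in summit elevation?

0.509 km

Rebound u = e ρ_c/ρ_m = 3.47 km × 2.85/3.34 = 2.961 km.
Net surface drop = e − u = 3.47 km − 2.961 km = e (ρ_m − ρ_c)/ρ_m = 0.509 km.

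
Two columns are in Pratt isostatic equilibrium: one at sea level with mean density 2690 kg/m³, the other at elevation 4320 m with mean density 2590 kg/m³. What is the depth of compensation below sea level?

112000 m

ρ_ref D = ρ (D + h) → D (ρ_ref − ρ) = ρ h.
D = ρ h/(ρ_ref − ρ) = 2590 × 4320 m/(2690 − 2590) = 112000 m.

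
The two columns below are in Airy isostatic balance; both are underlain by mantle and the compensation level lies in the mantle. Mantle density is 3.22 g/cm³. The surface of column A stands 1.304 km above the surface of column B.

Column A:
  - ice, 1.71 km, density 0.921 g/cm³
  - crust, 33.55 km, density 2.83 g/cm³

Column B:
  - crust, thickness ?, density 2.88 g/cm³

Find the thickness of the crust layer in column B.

Take the compensation level at the base of the deeper column (depth z_c below the surface of column A) and equate Σ ρ_i t_i down to z_c; mantle fills any gap and the z_c terms cancel.
Column A: 1.71×0.921 + 33.55×2.83 + (z_c − 35.26)×3.22
Column B: 1.304×0 + x×2.88 + (z_c − 1.304 − 0 − x)×3.22
The z_c×3.22 term appears on both sides and cancels. Collect the known terms of each column as K = Σ(ρt)_known − 3.22 × (depth of known layers): K_A = 96.52141 − 3.22×35.26 = −17.01579; K_B = 0 − 3.22×(1.304 + 0) = −4.19888.
Balance: K_A = K_B − x×(3.22 − 2.88), so x = (K_B − K_A)/(3.22 − 2.88) = 12.8169/0.34 = 37.7 km.

37.7 km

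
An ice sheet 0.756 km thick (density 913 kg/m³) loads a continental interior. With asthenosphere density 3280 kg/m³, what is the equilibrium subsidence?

Isostatic balance requires: the ice load ρ_ice t is balanced by mantle displaced below, ρ_m s.
s = t ρ_ice / ρ_m = 0.756 km × 913/3280 = 0.21 km.

0.21 km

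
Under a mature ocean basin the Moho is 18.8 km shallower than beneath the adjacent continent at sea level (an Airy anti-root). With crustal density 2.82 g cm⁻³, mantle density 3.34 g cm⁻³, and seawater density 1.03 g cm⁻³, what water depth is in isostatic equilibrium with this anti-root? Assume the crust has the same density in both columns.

5.46 km

Replacing a thickness d of crust by seawater at the top must be balanced by replacing crust with mantle at the base: d (ρ_c − ρ_w) = a (ρ_m − ρ_c).
d = a (ρ_m − ρ_c)/(ρ_c − ρ_w) = 18.8 km × 0.52/1.79 = 5.46 km.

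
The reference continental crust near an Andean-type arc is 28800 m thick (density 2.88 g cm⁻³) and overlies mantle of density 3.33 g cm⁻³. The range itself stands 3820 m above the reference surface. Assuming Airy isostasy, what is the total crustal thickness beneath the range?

Root depth r = h ρ_c / (ρ_m − ρ_c) = 3820 m × 2.88 / 0.45 = 24450 m.
Total thickness = T + h + r = 28800 m + 3820 m + 24450 m = 57100 m.

57100 m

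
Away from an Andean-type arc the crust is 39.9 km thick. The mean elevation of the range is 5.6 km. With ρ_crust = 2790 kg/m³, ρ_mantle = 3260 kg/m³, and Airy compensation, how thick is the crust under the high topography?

Root depth r = h ρ_c / (ρ_m − ρ_c) = 5.6 km × 2790 / 470 = 33.24 km.
Total thickness = T + h + r = 39.9 km + 5.6 km + 33.24 km = 78.7 km.

78.7 km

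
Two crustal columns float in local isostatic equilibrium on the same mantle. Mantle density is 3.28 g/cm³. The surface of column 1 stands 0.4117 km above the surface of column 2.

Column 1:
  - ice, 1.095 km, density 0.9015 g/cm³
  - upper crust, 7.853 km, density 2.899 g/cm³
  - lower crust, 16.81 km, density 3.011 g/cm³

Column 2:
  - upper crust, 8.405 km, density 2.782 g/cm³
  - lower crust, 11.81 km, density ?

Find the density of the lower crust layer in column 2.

Take the compensation level at the base of the deeper column (depth z_c below the surface of column 1) and equate Σ ρ_i t_i down to z_c; mantle fills any gap and the z_c terms cancel.
Column 1: 1.095×0.9015 + 7.853×2.899 + 16.81×3.011 + (z_c − 25.758)×3.28
Column 2: 0.4117×0 + 8.405×2.782 + 11.81×ρ + (z_c − 0.4117 − 20.215)×3.28
The z_c×3.28 term appears on both sides and cancels. Collect the known terms of each column as K = Σ(ρt)_known − 3.28 × (depth of known layers): K_1 = 74.3678995 − 3.28×25.758 = −10.1183405; K_2 = 23.38271 − 3.28×(0.4117 + 20.215) = −44.272866.
Balance: K_1 = K_2 + 11.81×ρ, so ρ = (K_1 − K_2)/11.81 = 34.1545/11.81 = 2.89 g/cm³.

2.89 g/cm³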